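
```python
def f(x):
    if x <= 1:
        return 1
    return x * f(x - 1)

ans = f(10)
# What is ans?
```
Call trace:
f(x=10)
  f(x=9)
    f(x=8)
      f(x=7)
        f(x=6)
          f(x=5)
            f(x=4)
              f(x=3)
                f(x=2)
                  f(x=1)
                  -> return 1
                -> return 2
              -> return 6
            -> return 24
          -> return 120
        -> return 720
      -> return 5040
    -> return 40320
  -> return 362880
-> return 3628800

Final answer: 3628800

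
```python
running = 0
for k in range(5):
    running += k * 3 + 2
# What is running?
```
Trace:
  running=0
  running=2, k=0
  running=7, k=1
  running=15, k=2
  running=26, k=3
  running=40, k=4

Final answer: 40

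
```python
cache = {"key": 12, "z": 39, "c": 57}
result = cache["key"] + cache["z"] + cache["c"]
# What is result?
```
Trace:
  cache={'key': 12, 'z': 39, 'c': 57}
  cache={'key': 12, 'z': 39, 'c': 57}, result=108

Final answer: 108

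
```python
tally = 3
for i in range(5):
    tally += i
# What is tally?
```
Trace:
  tally=3
  tally=3, i=0
  tally=4, i=1
  tally=6, i=2
  tally=9, i=3
  tally=13, i=4

Final answer: 13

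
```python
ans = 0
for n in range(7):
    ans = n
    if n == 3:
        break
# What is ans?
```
Trace:
  ans=0
  ans=0, n=0
  ans=1, n=1
  ans=2, n=2
  ans=3, n=3

Final answer: 3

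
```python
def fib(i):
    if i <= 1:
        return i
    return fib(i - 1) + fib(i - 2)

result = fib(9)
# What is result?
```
Call trace (a repeated sub-call is expanded the first time; later identical calls just restate its return value):
fib(i=9)
  fib(i=8)
    fib(i=7)
      fib(i=6)
        fib(i=5)
          fib(i=4)
            fib(i=3)
              fib(i=2)
                fib(i=1)
                -> return 1
                fib(i=0)
                -> return 0
              -> return 1
              fib(i=1)
              -> return 1
            -> return 2
            fib(i=2) -> return 1  (same call as traced above)
          -> return 3
          fib(i=3) -> return 2  (same call as traced above)
        -> return 5
        fib(i=4) -> return 3  (same call as traced above)
      -> return 8
      fib(i=5) -> return 5  (same call as traced above)
    -> return 13
    fib(i=6) -> return 8  (same call as traced above)
  -> return 21
  fib(i=7) -> return 13  (same call as traced above)
-> return 34

Final answer: 34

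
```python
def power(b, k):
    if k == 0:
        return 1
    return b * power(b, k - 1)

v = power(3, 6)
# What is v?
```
Call trace:
power(b=3, k=6)
  power(b=3, k=5)
    power(b=3, k=4)
      power(b=3, k=3)
        power(b=3, k=2)
          power(b=3, k=1)
            power(b=3, k=0)
            -> return 1
          -> return 3
        -> return 9
      -> return 27
    -> return 81
  -> return 243
-> return 729

Final answer: 729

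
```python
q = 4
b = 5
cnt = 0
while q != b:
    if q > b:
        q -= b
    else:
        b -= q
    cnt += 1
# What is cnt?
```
Trace:
  q=4
  q=4, b=5
  q=4, b=5, cnt=0
  q=4, b=1, cnt=1
  q=3, b=1, cnt=2
  q=2, b=1, cnt=3
  q=1, b=1, cnt=4

Final answer: 4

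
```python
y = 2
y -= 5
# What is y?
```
Trace:
  y=2
  y=-3

Final answer: -3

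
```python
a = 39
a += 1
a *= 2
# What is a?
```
Trace:
  a=39
  a=40
  a=80

Final answer: 80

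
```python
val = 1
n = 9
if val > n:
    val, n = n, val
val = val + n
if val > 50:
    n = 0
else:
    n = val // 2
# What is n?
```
Trace:
  val=1
  val=1, n=9
  val=1, n=9
  val=10, n=9
  val=10, n=5

Final answer: 5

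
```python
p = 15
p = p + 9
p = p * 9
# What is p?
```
Trace:
  p=15
  p=24
  p=216

Final answer: 216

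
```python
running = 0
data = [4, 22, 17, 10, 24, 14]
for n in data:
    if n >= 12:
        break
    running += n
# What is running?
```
Trace:
  running=0
  running=4, n=4
  running=4, n=22

Final answer: 4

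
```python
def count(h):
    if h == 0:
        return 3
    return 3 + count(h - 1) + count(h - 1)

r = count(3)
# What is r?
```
Call trace (a repeated sub-call is expanded the first time; later identical calls just restate its return value):
count(h=3)
  count(h=2)
    count(h=1)
      count(h=0)
      -> return 3
      count(h=0)
      -> return 3
    -> return 9
    count(h=1) -> return 9  (same call as traced above)
  -> return 21
  count(h=2) -> return 21  (same call as traced above)
-> return 45

Final answer: 45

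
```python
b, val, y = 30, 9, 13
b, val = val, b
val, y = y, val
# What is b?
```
Trace:
  b=30, val=9, y=13
  b=9, val=30, y=13
  b=9, val=13, y=30

Final answer: 9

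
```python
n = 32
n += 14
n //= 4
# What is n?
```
Trace:
  n=32
  n=46
  n=11

Final answer: 11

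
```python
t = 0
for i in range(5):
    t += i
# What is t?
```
Trace:
  t=0
  t=0, i=0
  t=1, i=1
  t=3, i=2
  t=6, i=3
  t=10, i=4

Final answer: 10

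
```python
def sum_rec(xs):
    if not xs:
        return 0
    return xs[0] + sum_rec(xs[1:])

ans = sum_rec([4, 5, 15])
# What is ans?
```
Call trace:
sum_rec(xs=[4, 5, 15])
  sum_rec(xs=[5, 15])
    sum_rec(xs=[15])
      sum_rec(xs=[])
      -> return 0
    -> return 15
  -> return 20
-> return 24

Final answer: 24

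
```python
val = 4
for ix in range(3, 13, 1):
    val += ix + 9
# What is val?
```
Trace:
  val=4
  val=16, ix=3
  val=29, ix=4
  val=43, ix=5
  val=58, ix=6
  val=74, ix=7
  val=91, ix=8
  val=109, ix=9
  val=128, ix=10
  val=148, ix=11
  val=169, ix=12

Final answer: 169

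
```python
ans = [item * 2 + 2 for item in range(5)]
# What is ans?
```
Trace:
  item=0
  item=1
  item=2
  item=3
  item=4
  ans=[2, 4, 6, 8, 10]

Final answer: [2, 4, 6, 8, 10]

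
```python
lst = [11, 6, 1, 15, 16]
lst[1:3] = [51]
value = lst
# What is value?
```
Trace:
  lst=[11, 6, 1, 15, 16]
  lst=[11, 51, 15, 16]
  lst=[11, 51, 15, 16], value=[11, 51, 15, 16]

Final answer: [11, 51, 15, 16]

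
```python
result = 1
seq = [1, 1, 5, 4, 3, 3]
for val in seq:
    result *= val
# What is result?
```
Trace:
  result=1
  result=1, val=1
  result=1, val=1
  result=5, val=5
  result=20, val=4
  result=60, val=3
  result=180, val=3

Final answer: 180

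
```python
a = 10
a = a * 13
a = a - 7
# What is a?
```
Trace:
  a=10
  a=130
  a=123

Final answer: 123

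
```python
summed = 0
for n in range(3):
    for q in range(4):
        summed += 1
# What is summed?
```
Trace:
  summed=0
  summed=1, n=0, q=0
  summed=2, n=0, q=1
  summed=3, n=0, q=2
  summed=4, n=0, q=3
  summed=5, n=1, q=0
  summed=6, n=1, q=1
  summed=7, n=1, q=2
  summed=8, n=1, q=3
  summed=9, n=2, q=0
  summed=10, n=2, q=1
  summed=11, n=2, q=2
  summed=12, n=2, q=3

Final answer: 12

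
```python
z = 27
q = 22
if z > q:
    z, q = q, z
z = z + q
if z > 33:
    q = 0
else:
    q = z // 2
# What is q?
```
Trace:
  z=27
  z=27, q=22
  z=22, q=27
  z=49, q=27
  z=49, q=0

Final answer: 0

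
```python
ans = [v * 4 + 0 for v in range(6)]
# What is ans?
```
Trace:
  v=0
  v=1
  v=2
  v=3
  v=4
  v=5
  ans=[0, 4, 8, 12, 16, 20]

Final answer: [0, 4, 8, 12, 16, 20]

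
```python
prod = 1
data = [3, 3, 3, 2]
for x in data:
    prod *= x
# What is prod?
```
Trace:
  prod=1
  prod=3, x=3
  prod=9, x=3
  prod=27, x=3
  prod=54, x=2

Final answer: 54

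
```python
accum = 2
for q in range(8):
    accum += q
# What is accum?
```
Trace:
  accum=2
  accum=2, q=0
  accum=3, q=1
  accum=5, q=2
  accum=8, q=3
  accum=12, q=4
  accum=17, q=5
  accum=23, q=6
  accum=30, q=7

Final answer: 30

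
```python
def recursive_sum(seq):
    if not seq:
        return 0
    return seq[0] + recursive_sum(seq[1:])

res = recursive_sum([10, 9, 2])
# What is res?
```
Call trace:
recursive_sum(seq=[10, 9, 2])
  recursive_sum(seq=[9, 2])
    recursive_sum(seq=[2])
      recursive_sum(seq=[])
      -> return 0
    -> return 2
  -> return 11
-> return 21

Final answer: 21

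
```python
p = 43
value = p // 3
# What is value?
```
Trace:
  p=43
  p=43, value=14

Final answer: 14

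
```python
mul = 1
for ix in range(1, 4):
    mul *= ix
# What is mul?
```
Trace:
  mul=1
  mul=1, ix=1
  mul=2, ix=2
  mul=6, ix=3

Final answer: 6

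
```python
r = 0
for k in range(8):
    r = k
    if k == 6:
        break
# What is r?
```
Trace:
  r=0
  r=0, k=0
  r=1, k=1
  r=2, k=2
  r=3, k=3
  r=4, k=4
  r=5, k=5
  r=6, k=6

Final answer: 6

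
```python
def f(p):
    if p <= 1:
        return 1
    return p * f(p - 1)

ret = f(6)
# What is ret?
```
Call trace:
f(p=6)
  f(p=5)
    f(p=4)
      f(p=3)
        f(p=2)
          f(p=1)
          -> return 1
        -> return 2
      -> return 6
    -> return 24
  -> return 120
-> return 720

Final answer: 720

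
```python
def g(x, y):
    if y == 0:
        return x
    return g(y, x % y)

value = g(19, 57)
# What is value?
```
Call trace:
g(x=19, y=57)
  g(x=57, y=19)
    g(x=19, y=0)
    -> return 19
  -> return 19
-> return 19

Final answer: 19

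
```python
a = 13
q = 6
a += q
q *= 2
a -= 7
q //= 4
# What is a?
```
Trace:
  a=13
  a=13, q=6
  a=19, q=6
  a=19, q=12
  a=12, q=12
  a=12, q=3

Final answer: 12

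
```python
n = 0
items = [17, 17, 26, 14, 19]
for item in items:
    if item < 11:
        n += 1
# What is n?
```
Trace:
  n=0
  n=0, item=17
  n=0, item=17
  n=0, item=26
  n=0, item=14
  n=0, item=19

Final answer: 0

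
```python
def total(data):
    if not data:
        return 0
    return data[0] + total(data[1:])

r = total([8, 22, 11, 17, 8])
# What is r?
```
Call trace:
total(data=[8, 22, 11, 17, 8])
  total(data=[22, 11, 17, 8])
    total(data=[11, 17, 8])
      total(data=[17, 8])
        total(data=[8])
          total(data=[])
          -> return 0
        -> return 8
      -> return 25
    -> return 36
  -> return 58
-> return 66

Final answer: 66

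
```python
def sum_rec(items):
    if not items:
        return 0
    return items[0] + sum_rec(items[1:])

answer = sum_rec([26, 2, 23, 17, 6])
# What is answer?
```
Call trace:
sum_rec(items=[26, 2, 23, 17, 6])
  sum_rec(items=[2, 23, 17, 6])
    sum_rec(items=[23, 17, 6])
      sum_rec(items=[17, 6])
        sum_rec(items=[6])
          sum_rec(items=[])
          -> return 0
        -> return 6
      -> return 23
    -> return 46
  -> return 48
-> return 74

Final answer: 74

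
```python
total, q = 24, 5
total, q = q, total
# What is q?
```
Trace:
  total=24, q=5
  total=5, q=24

Final answer: 24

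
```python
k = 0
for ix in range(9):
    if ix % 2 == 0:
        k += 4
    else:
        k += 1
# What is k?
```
Trace:
  k=0
  k=4, ix=0
  k=5, ix=1
  k=9, ix=2
  k=10, ix=3
  k=14, ix=4
  k=15, ix=5
  k=19, ix=6
  k=20, ix=7
  k=24, ix=8

Final answer: 24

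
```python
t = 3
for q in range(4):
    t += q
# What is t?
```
Trace:
  t=3
  t=3, q=0
  t=4, q=1
  t=6, q=2
  t=9, q=3

Final answer: 9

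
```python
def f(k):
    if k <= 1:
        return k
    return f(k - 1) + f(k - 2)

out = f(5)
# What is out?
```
Call trace (a repeated sub-call is expanded the first time; later identical calls just restate its return value):
f(k=5)
  f(k=4)
    f(k=3)
      f(k=2)
        f(k=1)
        -> return 1
        f(k=0)
        -> return 0
      -> return 1
      f(k=1)
      -> return 1
    -> return 2
    f(k=2) -> return 1  (same call as traced above)
  -> return 3
  f(k=3) -> return 2  (same call as traced above)
-> return 5

Final answer: 5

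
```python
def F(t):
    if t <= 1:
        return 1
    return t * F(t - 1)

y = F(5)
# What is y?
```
Call trace:
F(t=5)
  F(t=4)
    F(t=3)
      F(t=2)
        F(t=1)
        -> return 1
      -> return 2
    -> return 6
  -> return 24
-> return 120

Final answer: 120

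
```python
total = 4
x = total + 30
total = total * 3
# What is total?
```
Trace:
  total=4
  total=4, x=34
  total=12, x=34

Final answer: 12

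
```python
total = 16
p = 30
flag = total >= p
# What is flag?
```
Trace:
  total=16
  total=16, p=30
  total=16, p=30, flag=False

Final answer: False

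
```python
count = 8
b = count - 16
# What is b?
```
Trace:
  count=8
  count=8, b=-8

Final answer: -8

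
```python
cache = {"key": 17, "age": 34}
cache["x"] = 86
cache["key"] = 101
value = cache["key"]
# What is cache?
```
Trace:
  cache={'key': 17, 'age': 34}
  cache={'key': 17, 'age': 34, 'x': 86}
  cache={'key': 101, 'age': 34, 'x': 86}
  cache={'key': 101, 'age': 34, 'x': 86}, value=101

Final answer: {'key': 101, 'age': 34, 'x': 86}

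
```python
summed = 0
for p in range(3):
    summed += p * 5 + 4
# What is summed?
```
Trace:
  summed=0
  summed=4, p=0
  summed=13, p=1
  summed=27, p=2

Final answer: 27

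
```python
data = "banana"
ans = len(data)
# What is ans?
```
Trace:
  data='banana'
  data='banana', ans=6

Final answer: 6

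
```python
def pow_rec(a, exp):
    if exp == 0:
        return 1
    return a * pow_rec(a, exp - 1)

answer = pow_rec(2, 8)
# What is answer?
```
Call trace:
pow_rec(a=2, exp=8)
  pow_rec(a=2, exp=7)
    pow_rec(a=2, exp=6)
      pow_rec(a=2, exp=5)
        pow_rec(a=2, exp=4)
          pow_rec(a=2, exp=3)
            pow_rec(a=2, exp=2)
              pow_rec(a=2, exp=1)
                pow_rec(a=2, exp=0)
                -> return 1
              -> return 2
            -> return 4
          -> return 8
        -> return 16
      -> return 32
    -> return 64
  -> return 128
-> return 256

Final answer: 256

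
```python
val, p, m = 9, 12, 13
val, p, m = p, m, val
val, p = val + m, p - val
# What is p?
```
Trace:
  val=9, p=12, m=13
  val=12, p=13, m=9
  val=21, p=1, m=9

Final answer: 1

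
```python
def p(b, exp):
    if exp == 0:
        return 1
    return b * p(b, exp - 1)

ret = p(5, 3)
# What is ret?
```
Call trace:
p(b=5, exp=3)
  p(b=5, exp=2)
    p(b=5, exp=1)
      p(b=5, exp=0)
      -> return 1
    -> return 5
  -> return 25
-> return 125

Final answer: 125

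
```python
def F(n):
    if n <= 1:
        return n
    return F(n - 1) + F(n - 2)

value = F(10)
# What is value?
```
Call trace (a repeated sub-call is expanded the first time; later identical calls just restate its return value):
F(n=10)
  F(n=9)
    F(n=8)
      F(n=7)
        F(n=6)
          F(n=5)
            F(n=4)
              F(n=3)
                F(n=2)
                  F(n=1)
                  -> return 1
                  F(n=0)
                  -> return 0
                -> return 1
                F(n=1)
                -> return 1
              -> return 2
              F(n=2) -> return 1  (same call as traced above)
            -> return 3
            F(n=3) -> return 2  (same call as traced above)
          -> return 5
          F(n=4) -> return 3  (same call as traced above)
        -> return 8
        F(n=5) -> return 5  (same call as traced above)
      -> return 13
      F(n=6) -> return 8  (same call as traced above)
    -> return 21
    F(n=7) -> return 13  (same call as traced above)
  -> return 34
  F(n=8) -> return 21  (same call as traced above)
-> return 55

Final answer: 55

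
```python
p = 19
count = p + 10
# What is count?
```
Trace:
  p=19
  p=19, count=29

Final answer: 29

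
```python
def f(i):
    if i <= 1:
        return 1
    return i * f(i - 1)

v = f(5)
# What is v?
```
Call trace:
f(i=5)
  f(i=4)
    f(i=3)
      f(i=2)
        f(i=1)
        -> return 1
      -> return 2
    -> return 6
  -> return 24
-> return 120

Final answer: 120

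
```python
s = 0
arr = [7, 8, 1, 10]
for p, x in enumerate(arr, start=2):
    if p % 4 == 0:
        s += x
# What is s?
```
Trace:
  s=0
  s=0, p=2, x=7
  s=0, p=3, x=8
  s=1, p=4, x=1
  s=1, p=5, x=10

Final answer: 1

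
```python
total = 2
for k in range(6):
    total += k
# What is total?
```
Trace:
  total=2
  total=2, k=0
  total=3, k=1
  total=5, k=2
  total=8, k=3
  total=12, k=4
  total=17, k=5

Final answer: 17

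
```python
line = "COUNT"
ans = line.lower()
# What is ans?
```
Trace:
  line='COUNT'
  line='COUNT', ans='count'

Final answer: 'count'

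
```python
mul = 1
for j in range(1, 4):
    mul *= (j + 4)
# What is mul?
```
Trace:
  mul=1
  mul=5, j=1
  mul=30, j=2
  mul=210, j=3

Final answer: 210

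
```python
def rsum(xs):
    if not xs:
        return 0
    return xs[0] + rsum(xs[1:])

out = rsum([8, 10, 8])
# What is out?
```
Call trace:
rsum(xs=[8, 10, 8])
  rsum(xs=[10, 8])
    rsum(xs=[8])
      rsum(xs=[])
      -> return 0
    -> return 8
  -> return 18
-> return 26

Final answer: 26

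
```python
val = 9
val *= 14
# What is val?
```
Trace:
  val=9
  val=126

Final answer: 126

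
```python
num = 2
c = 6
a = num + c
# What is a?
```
Trace:
  num=2
  num=2, c=6
  num=2, c=6, a=8

Final answer: 8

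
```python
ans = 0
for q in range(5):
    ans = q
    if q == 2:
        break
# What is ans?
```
Trace:
  ans=0
  ans=0, q=0
  ans=1, q=1
  ans=2, q=2

Final answer: 2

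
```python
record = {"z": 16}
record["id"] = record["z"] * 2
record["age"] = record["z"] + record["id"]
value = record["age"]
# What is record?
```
Trace:
  record={'z': 16}
  record={'z': 16, 'id': 32}
  record={'z': 16, 'id': 32, 'age': 48}
  record={'z': 16, 'id': 32, 'age': 48}, value=48

Final answer: {'z': 16, 'id': 32, 'age': 48}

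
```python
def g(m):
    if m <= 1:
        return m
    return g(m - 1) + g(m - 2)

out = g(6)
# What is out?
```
Call trace (a repeated sub-call is expanded the first time; later identical calls just restate its return value):
g(m=6)
  g(m=5)
    g(m=4)
      g(m=3)
        g(m=2)
          g(m=1)
          -> return 1
          g(m=0)
          -> return 0
        -> return 1
        g(m=1)
        -> return 1
      -> return 2
      g(m=2) -> return 1  (same call as traced above)
    -> return 3
    g(m=3) -> return 2  (same call as traced above)
  -> return 5
  g(m=4) -> return 3  (same call as traced above)
-> return 8

Final answer: 8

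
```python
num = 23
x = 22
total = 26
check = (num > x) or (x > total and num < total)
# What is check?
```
Trace:
  num=23
  num=23, x=22
  num=23, x=22, total=26
  num=23, x=22, total=26, check=True

Final answer: True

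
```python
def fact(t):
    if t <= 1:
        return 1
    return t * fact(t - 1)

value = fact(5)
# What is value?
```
Call trace:
fact(t=5)
  fact(t=4)
    fact(t=3)
      fact(t=2)
        fact(t=1)
        -> return 1
      -> return 2
    -> return 6
  -> return 24
-> return 120

Final answer: 120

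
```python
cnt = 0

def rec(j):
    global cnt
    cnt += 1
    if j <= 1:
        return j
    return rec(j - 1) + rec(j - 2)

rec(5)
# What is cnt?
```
Call trace (a repeated sub-call is expanded the first time; later identical calls just restate its return value):
rec(j=5)
  rec(j=4)
    rec(j=3)
      rec(j=2)
        rec(j=1)
        -> return 1
        rec(j=0)
        -> return 0
      -> return 1
      rec(j=1)
      -> return 1
    -> return 2
    rec(j=2) -> return 1  (same call as traced above)
  -> return 3
  rec(j=3) -> return 2  (same call as traced above)
-> return 5

cnt is incremented once per call, so count the calls in each subtree. Let C(j) = number of calls made by rec(j).
C(0) = C(1) = 1 (base case, no recursion); C(j) = 1 + C(j - 1) + C(j - 2) otherwise.
C(2) = 1 + C(1) + C(0) = 1 + 1 + 1 = 3
C(3) = 1 + C(2) + C(1) = 1 + 3 + 1 = 5
C(4) = 1 + C(3) + C(2) = 1 + 5 + 3 = 9
C(5) = 1 + C(4) + C(3) = 1 + 9 + 5 = 15
cnt = C(5) = 15

Final answer: 15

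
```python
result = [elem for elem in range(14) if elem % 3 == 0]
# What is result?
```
Trace:
  elem=0
  elem=1
  elem=2
  elem=3
  elem=4
  elem=5
  elem=6
  elem=7
  elem=8
  elem=9
  elem=10
  elem=11
  elem=12
  elem=13
  result=[0, 3, 6, 9, 12]

Final answer: [0, 3, 6, 9, 12]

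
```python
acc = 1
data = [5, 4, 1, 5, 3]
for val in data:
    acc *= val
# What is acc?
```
Trace:
  acc=1
  acc=5, val=5
  acc=20, val=4
  acc=20, val=1
  acc=100, val=5
  acc=300, val=3

Final answer: 300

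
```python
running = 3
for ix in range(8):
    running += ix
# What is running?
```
Trace:
  running=3
  running=3, ix=0
  running=4, ix=1
  running=6, ix=2
  running=9, ix=3
  running=13, ix=4
  running=18, ix=5
  running=24, ix=6
  running=31, ix=7

Final answer: 31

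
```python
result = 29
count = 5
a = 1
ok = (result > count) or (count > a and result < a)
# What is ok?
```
Trace:
  result=29
  result=29, count=5
  result=29, count=5, a=1
  result=29, count=5, a=1, ok=True

Final answer: True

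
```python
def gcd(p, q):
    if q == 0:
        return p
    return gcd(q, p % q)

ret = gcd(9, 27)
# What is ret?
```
Call trace:
gcd(p=9, q=27)
  gcd(p=27, q=9)
    gcd(p=9, q=0)
    -> return 9
  -> return 9
-> return 9

Final answer: 9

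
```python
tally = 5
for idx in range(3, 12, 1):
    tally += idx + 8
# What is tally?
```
Trace:
  tally=5
  tally=16, idx=3
  tally=28, idx=4
  tally=41, idx=5
  tally=55, idx=6
  tally=70, idx=7
  tally=86, idx=8
  tally=103, idx=9
  tally=121, idx=10
  tally=140, idx=11

Final answer: 140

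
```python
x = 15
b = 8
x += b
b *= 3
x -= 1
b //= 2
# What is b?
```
Trace:
  x=15
  x=15, b=8
  x=23, b=8
  x=23, b=24
  x=22, b=24
  x=22, b=12

Final answer: 12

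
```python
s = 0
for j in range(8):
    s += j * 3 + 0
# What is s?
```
Trace:
  s=0
  s=0, j=0
  s=3, j=1
  s=9, j=2
  s=18, j=3
  s=30, j=4
  s=45, j=5
  s=63, j=6
  s=84, j=7

Final answer: 84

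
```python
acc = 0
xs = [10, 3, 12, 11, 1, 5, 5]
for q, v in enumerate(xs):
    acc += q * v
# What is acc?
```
Trace:
  acc=0
  acc=0, q=0, v=10
  acc=3, q=1, v=3
  acc=27, q=2, v=12
  acc=60, q=3, v=11
  acc=64, q=4, v=1
  acc=89, q=5, v=5
  acc=119, q=6, v=5

Final answer: 119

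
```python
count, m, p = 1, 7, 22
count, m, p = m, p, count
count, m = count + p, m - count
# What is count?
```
Trace:
  count=1, m=7, p=22
  count=7, m=22, p=1
  count=8, m=15, p=1

Final answer: 8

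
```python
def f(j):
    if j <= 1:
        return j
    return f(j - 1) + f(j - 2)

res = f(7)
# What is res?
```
Call trace (a repeated sub-call is expanded the first time; later identical calls just restate its return value):
f(j=7)
  f(j=6)
    f(j=5)
      f(j=4)
        f(j=3)
          f(j=2)
            f(j=1)
            -> return 1
            f(j=0)
            -> return 0
          -> return 1
          f(j=1)
          -> return 1
        -> return 2
        f(j=2) -> return 1  (same call as traced above)
      -> return 3
      f(j=3) -> return 2  (same call as traced above)
    -> return 5
    f(j=4) -> return 3  (same call as traced above)
  -> return 8
  f(j=5) -> return 5  (same call as traced above)
-> return 13

Final answer: 13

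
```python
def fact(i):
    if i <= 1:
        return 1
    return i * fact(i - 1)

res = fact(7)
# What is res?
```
Call trace:
fact(i=7)
  fact(i=6)
    fact(i=5)
      fact(i=4)
        fact(i=3)
          fact(i=2)
            fact(i=1)
            -> return 1
          -> return 2
        -> return 6
      -> return 24
    -> return 120
  -> return 720
-> return 5040

Final answer: 5040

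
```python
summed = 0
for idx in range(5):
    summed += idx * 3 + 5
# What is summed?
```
Trace:
  summed=0
  summed=5, idx=0
  summed=13, idx=1
  summed=24, idx=2
  summed=38, idx=3
  summed=55, idx=4

Final answer: 55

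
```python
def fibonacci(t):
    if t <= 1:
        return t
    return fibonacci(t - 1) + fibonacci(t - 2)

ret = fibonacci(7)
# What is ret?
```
Call trace (a repeated sub-call is expanded the first time; later identical calls just restate its return value):
fibonacci(t=7)
  fibonacci(t=6)
    fibonacci(t=5)
      fibonacci(t=4)
        fibonacci(t=3)
          fibonacci(t=2)
            fibonacci(t=1)
            -> return 1
            fibonacci(t=0)
            -> return 0
          -> return 1
          fibonacci(t=1)
          -> return 1
        -> return 2
        fibonacci(t=2) -> return 1  (same call as traced above)
      -> return 3
      fibonacci(t=3) -> return 2  (same call as traced above)
    -> return 5
    fibonacci(t=4) -> return 3  (same call as traced above)
  -> return 8
  fibonacci(t=5) -> return 5  (same call as traced above)
-> return 13

Final answer: 13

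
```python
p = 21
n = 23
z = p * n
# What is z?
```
Trace:
  p=21
  p=21, n=23
  p=21, n=23, z=483

Final answer: 483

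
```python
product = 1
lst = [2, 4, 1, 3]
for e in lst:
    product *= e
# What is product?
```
Trace:
  product=1
  product=2, e=2
  product=8, e=4
  product=8, e=1
  product=24, e=3

Final answer: 24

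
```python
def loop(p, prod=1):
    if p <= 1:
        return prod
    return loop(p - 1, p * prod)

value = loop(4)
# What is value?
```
Call trace:
loop(p=4, prod=1)
  loop(p=3, prod=4)
    loop(p=2, prod=12)
      loop(p=1, prod=24)
      -> return 24
    -> return 24
  -> return 24
-> return 24

Final answer: 24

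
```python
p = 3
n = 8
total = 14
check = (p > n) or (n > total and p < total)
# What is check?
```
Trace:
  p=3
  p=3, n=8
  p=3, n=8, total=14
  p=3, n=8, total=14, check=False

Final answer: False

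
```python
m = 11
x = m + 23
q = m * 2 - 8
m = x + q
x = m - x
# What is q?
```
Trace:
  m=11
  m=11, x=34
  m=11, x=34, q=14
  m=48, x=34, q=14
  m=48, x=14, q=14

Final answer: 14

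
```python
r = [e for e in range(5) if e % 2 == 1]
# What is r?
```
Trace:
  e=0
  e=1
  e=2
  e=3
  e=4
  r=[1, 3]

Final answer: [1, 3]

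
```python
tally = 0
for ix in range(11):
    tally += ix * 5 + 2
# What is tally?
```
Trace:
  tally=0
  tally=2, ix=0
  tally=9, ix=1
  tally=21, ix=2
  tally=38, ix=3
  tally=60, ix=4
  tally=87, ix=5
  tally=119, ix=6
  tally=156, ix=7
  tally=198, ix=8
  tally=245, ix=9
  tally=297, ix=10

Final answer: 297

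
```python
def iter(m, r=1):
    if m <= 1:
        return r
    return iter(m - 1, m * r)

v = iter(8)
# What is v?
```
Call trace:
iter(m=8, r=1)
  iter(m=7, r=8)
    iter(m=6, r=56)
      iter(m=5, r=336)
        iter(m=4, r=1680)
          iter(m=3, r=6720)
            iter(m=2, r=20160)
              iter(m=1, r=40320)
              -> return 40320
            -> return 40320
          -> return 40320
        -> return 40320
      -> return 40320
    -> return 40320
  -> return 40320
-> return 40320

Final answer: 40320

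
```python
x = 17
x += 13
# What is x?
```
Trace:
  x=17
  x=30

Final answer: 30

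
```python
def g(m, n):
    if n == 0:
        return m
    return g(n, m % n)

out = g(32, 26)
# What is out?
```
Call trace:
g(m=32, n=26)
  g(m=26, n=6)
    g(m=6, n=2)
      g(m=2, n=0)
      -> return 2
    -> return 2
  -> return 2
-> return 2

Final answer: 2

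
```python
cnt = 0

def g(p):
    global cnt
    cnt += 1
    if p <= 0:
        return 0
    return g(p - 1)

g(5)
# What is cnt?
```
Call trace:
g(p=5)
  g(p=4)
    g(p=3)
      g(p=2)
        g(p=1)
          g(p=0)
          -> return 0
        -> return 0
      -> return 0
    -> return 0
  -> return 0
-> return 0

cnt is incremented once per call. g is entered once for each p = 5, 4, 3, 2, 1, 0 (the p <= 0 call returns without recursing), i.e. 5 + 1 calls.
cnt = 6

Final answer: 6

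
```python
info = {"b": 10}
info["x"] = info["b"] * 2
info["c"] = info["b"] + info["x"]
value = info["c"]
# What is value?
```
Trace:
  info={'b': 10}
  info={'b': 10, 'x': 20}
  info={'b': 10, 'x': 20, 'c': 30}
  info={'b': 10, 'x': 20, 'c': 30}, value=30

Final answer: 30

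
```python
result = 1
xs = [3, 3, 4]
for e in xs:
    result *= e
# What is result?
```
Trace:
  result=1
  result=3, e=3
  result=9, e=3
  result=36, e=4

Final answer: 36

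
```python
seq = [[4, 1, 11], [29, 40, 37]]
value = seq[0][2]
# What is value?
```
Trace:
  seq=[[4, 1, 11], [29, 40, 37]]
  seq=[[4, 1, 11], [29, 40, 37]], value=11

Final answer: 11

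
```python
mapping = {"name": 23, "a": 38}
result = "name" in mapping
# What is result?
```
Trace:
  mapping={'name': 23, 'a': 38}
  mapping={'name': 23, 'a': 38}, result=True

Final answer: True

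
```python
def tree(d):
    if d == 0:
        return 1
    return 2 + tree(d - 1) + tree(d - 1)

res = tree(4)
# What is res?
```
Call trace (a repeated sub-call is expanded the first time; later identical calls just restate its return value):
tree(d=4)
  tree(d=3)
    tree(d=2)
      tree(d=1)
        tree(d=0)
        -> return 1
        tree(d=0)
        -> return 1
      -> return 4
      tree(d=1) -> return 4  (same call as traced above)
    -> return 10
    tree(d=2) -> return 10  (same call as traced above)
  -> return 22
  tree(d=3) -> return 22  (same call as traced above)
-> return 46

Final answer: 46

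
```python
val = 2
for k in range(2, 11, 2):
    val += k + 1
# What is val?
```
Trace:
  val=2
  val=5, k=2
  val=10, k=4
  val=17, k=6
  val=26, k=8
  val=37, k=10

Final answer: 37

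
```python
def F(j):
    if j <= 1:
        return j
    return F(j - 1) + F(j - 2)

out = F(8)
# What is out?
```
Call trace (a repeated sub-call is expanded the first time; later identical calls just restate its return value):
F(j=8)
  F(j=7)
    F(j=6)
      F(j=5)
        F(j=4)
          F(j=3)
            F(j=2)
              F(j=1)
              -> return 1
              F(j=0)
              -> return 0
            -> return 1
            F(j=1)
            -> return 1
          -> return 2
          F(j=2) -> return 1  (same call as traced above)
        -> return 3
        F(j=3) -> return 2  (same call as traced above)
      -> return 5
      F(j=4) -> return 3  (same call as traced above)
    -> return 8
    F(j=5) -> return 5  (same call as traced above)
  -> return 13
  F(j=6) -> return 8  (same call as traced above)
-> return 21

Final answer: 21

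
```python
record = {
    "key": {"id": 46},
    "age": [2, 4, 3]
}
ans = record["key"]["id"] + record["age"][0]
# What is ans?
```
Trace:
  record={'key': {'id': 46}, 'age': [2, 4, 3]}
  record={'key': {'id': 46}, 'age': [2, 4, 3]}, ans=48

Final answer: 48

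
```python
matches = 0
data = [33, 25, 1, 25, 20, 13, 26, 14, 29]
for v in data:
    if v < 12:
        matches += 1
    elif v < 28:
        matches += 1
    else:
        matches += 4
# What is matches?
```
Trace:
  matches=0
  matches=4, v=33
  matches=5, v=25
  matches=6, v=1
  matches=7, v=25
  matches=8, v=20
  matches=9, v=13
  matches=10, v=26
  matches=11, v=14
  matches=15, v=29

Final answer: 15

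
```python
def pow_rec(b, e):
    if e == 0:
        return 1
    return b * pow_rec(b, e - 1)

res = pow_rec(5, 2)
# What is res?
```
Call trace:
pow_rec(b=5, e=2)
  pow_rec(b=5, e=1)
    pow_rec(b=5, e=0)
    -> return 1
  -> return 5
-> return 25

Final answer: 25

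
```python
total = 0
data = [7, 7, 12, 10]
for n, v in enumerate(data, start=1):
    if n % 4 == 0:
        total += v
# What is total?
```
Trace:
  total=0
  total=0, n=1, v=7
  total=0, n=2, v=7
  total=0, n=3, v=12
  total=10, n=4, v=10

Final answer: 10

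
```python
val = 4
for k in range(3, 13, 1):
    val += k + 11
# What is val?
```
Trace:
  val=4
  val=18, k=3
  val=33, k=4
  val=49, k=5
  val=66, k=6
  val=84, k=7
  val=103, k=8
  val=123, k=9
  val=144, k=10
  val=166, k=11
  val=189, k=12

Final answer: 189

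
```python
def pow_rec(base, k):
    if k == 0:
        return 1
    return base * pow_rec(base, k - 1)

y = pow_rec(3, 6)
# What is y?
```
Call trace:
pow_rec(base=3, k=6)
  pow_rec(base=3, k=5)
    pow_rec(base=3, k=4)
      pow_rec(base=3, k=3)
        pow_rec(base=3, k=2)
          pow_rec(base=3, k=1)
            pow_rec(base=3, k=0)
            -> return 1
          -> return 3
        -> return 9
      -> return 27
    -> return 81
  -> return 243
-> return 729

Final answer: 729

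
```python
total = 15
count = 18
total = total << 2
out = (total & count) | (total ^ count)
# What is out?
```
Trace:
  total=15
  total=15, count=18
  total=60, count=18
  total=60, count=18, out=62

Final answer: 62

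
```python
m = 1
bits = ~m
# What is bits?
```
Trace:
  m=1
  m=1, bits=-2

Final answer: -2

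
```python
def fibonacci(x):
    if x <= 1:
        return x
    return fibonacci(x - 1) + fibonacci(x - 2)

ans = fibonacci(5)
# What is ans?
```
Call trace (a repeated sub-call is expanded the first time; later identical calls just restate its return value):
fibonacci(x=5)
  fibonacci(x=4)
    fibonacci(x=3)
      fibonacci(x=2)
        fibonacci(x=1)
        -> return 1
        fibonacci(x=0)
        -> return 0
      -> return 1
      fibonacci(x=1)
      -> return 1
    -> return 2
    fibonacci(x=2) -> return 1  (same call as traced above)
  -> return 3
  fibonacci(x=3) -> return 2  (same call as traced above)
-> return 5

Final answer: 5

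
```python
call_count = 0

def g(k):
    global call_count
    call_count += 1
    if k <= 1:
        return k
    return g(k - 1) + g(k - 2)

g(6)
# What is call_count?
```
Call trace (a repeated sub-call is expanded the first time; later identical calls just restate its return value):
g(k=6)
  g(k=5)
    g(k=4)
      g(k=3)
        g(k=2)
          g(k=1)
          -> return 1
          g(k=0)
          -> return 0
        -> return 1
        g(k=1)
        -> return 1
      -> return 2
      g(k=2) -> return 1  (same call as traced above)
    -> return 3
    g(k=3) -> return 2  (same call as traced above)
  -> return 5
  g(k=4) -> return 3  (same call as traced above)
-> return 8

call_count is incremented once per call, so count the calls in each subtree. Let C(k) = number of calls made by g(k).
C(0) = C(1) = 1 (base case, no recursion); C(k) = 1 + C(k - 1) + C(k - 2) otherwise.
C(2) = 1 + C(1) + C(0) = 1 + 1 + 1 = 3
C(3) = 1 + C(2) + C(1) = 1 + 3 + 1 = 5
C(4) = 1 + C(3) + C(2) = 1 + 5 + 3 = 9
C(5) = 1 + C(4) + C(3) = 1 + 9 + 5 = 15
C(6) = 1 + C(5) + C(4) = 1 + 15 + 9 = 25
call_count = C(6) = 25

Final answer: 25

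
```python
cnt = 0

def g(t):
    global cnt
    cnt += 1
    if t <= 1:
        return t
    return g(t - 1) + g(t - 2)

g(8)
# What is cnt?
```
Call trace (a repeated sub-call is expanded the first time; later identical calls just restate its return value):
g(t=8)
  g(t=7)
    g(t=6)
      g(t=5)
        g(t=4)
          g(t=3)
            g(t=2)
              g(t=1)
              -> return 1
              g(t=0)
              -> return 0
            -> return 1
            g(t=1)
            -> return 1
          -> return 2
          g(t=2) -> return 1  (same call as traced above)
        -> return 3
        g(t=3) -> return 2  (same call as traced above)
      -> return 5
      g(t=4) -> return 3  (same call as traced above)
    -> return 8
    g(t=5) -> return 5  (same call as traced above)
  -> return 13
  g(t=6) -> return 8  (same call as traced above)
-> return 21

cnt is incremented once per call, so count the calls in each subtree. Let C(t) = number of calls made by g(t).
C(0) = C(1) = 1 (base case, no recursion); C(t) = 1 + C(t - 1) + C(t - 2) otherwise.
C(2) = 1 + C(1) + C(0) = 1 + 1 + 1 = 3
C(3) = 1 + C(2) + C(1) = 1 + 3 + 1 = 5
C(4) = 1 + C(3) + C(2) = 1 + 5 + 3 = 9
C(5) = 1 + C(4) + C(3) = 1 + 9 + 5 = 15
C(6) = 1 + C(5) + C(4) = 1 + 15 + 9 = 25
C(7) = 1 + C(6) + C(5) = 1 + 25 + 15 = 41
C(8) = 1 + C(7) + C(6) = 1 + 41 + 25 = 67
cnt = C(8) = 67

Final answer: 67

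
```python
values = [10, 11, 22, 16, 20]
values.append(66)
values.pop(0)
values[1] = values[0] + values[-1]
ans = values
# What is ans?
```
Trace:
  values=[10, 11, 22, 16, 20]
  values=[10, 11, 22, 16, 20, 66]
  values=[11, 22, 16, 20, 66]
  values=[11, 77, 16, 20, 66]
  values=[11, 77, 16, 20, 66], ans=[11, 77, 16, 20, 66]

Final answer: [11, 77, 16, 20, 66]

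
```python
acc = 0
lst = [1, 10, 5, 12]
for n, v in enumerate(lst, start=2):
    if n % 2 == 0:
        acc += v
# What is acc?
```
Trace:
  acc=0
  acc=1, n=2, v=1
  acc=1, n=3, v=10
  acc=6, n=4, v=5
  acc=6, n=5, v=12

Final answer: 6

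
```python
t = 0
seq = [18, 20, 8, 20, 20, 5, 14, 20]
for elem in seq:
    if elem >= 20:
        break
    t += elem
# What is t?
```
Trace:
  t=0
  t=18, elem=18
  t=18, elem=20

Final answer: 18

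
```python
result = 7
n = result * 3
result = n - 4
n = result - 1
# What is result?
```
Trace:
  result=7
  result=7, n=21
  result=17, n=21
  result=17, n=16

Final answer: 17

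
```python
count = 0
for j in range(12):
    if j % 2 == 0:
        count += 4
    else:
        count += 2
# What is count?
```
Trace:
  count=0
  count=4, j=0
  count=6, j=1
  count=10, j=2
  count=12, j=3
  count=16, j=4
  count=18, j=5
  count=22, j=6
  count=24, j=7
  count=28, j=8
  count=30, j=9
  count=34, j=10
  count=36, j=11

Final answer: 36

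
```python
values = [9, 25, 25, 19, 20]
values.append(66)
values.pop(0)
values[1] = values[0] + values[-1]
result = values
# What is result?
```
Trace:
  values=[9, 25, 25, 19, 20]
  values=[9, 25, 25, 19, 20, 66]
  values=[25, 25, 19, 20, 66]
  values=[25, 91, 19, 20, 66]
  values=[25, 91, 19, 20, 66], result=[25, 91, 19, 20, 66]

Final answer: [25, 91, 19, 20, 66]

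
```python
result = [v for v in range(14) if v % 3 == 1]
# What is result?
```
Trace:
  v=0
  v=1
  v=2
  v=3
  v=4
  v=5
  v=6
  v=7
  v=8
  v=9
  v=10
  v=11
  v=12
  v=13
  result=[1, 4, 7, 10, 13]

Final answer: [1, 4, 7, 10, 13]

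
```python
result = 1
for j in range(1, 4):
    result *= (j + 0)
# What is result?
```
Trace:
  result=1
  result=1, j=1
  result=2, j=2
  result=6, j=3

Final answer: 6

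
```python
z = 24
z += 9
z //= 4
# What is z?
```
Trace:
  z=24
  z=33
  z=8

Final answer: 8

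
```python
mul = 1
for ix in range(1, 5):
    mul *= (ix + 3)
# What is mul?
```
Trace:
  mul=1
  mul=4, ix=1
  mul=20, ix=2
  mul=120, ix=3
  mul=840, ix=4

Final answer: 840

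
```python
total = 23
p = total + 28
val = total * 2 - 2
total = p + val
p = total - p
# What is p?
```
Trace:
  total=23
  total=23, p=51
  total=23, p=51, val=44
  total=95, p=51, val=44
  total=95, p=44, val=44

Final answer: 44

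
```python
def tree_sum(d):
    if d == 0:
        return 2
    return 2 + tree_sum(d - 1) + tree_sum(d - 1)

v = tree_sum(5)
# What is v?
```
Call trace (a repeated sub-call is expanded the first time; later identical calls just restate its return value):
tree_sum(d=5)
  tree_sum(d=4)
    tree_sum(d=3)
      tree_sum(d=2)
        tree_sum(d=1)
          tree_sum(d=0)
          -> return 2
          tree_sum(d=0)
          -> return 2
        -> return 6
        tree_sum(d=1) -> return 6  (same call as traced above)
      -> return 14
      tree_sum(d=2) -> return 14  (same call as traced above)
    -> return 30
    tree_sum(d=3) -> return 30  (same call as traced above)
  -> return 62
  tree_sum(d=4) -> return 62  (same call as traced above)
-> return 126

Final answer: 126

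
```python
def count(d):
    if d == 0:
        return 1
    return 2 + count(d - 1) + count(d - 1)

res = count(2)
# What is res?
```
Call trace (a repeated sub-call is expanded the first time; later identical calls just restate its return value):
count(d=2)
  count(d=1)
    count(d=0)
    -> return 1
    count(d=0)
    -> return 1
  -> return 4
  count(d=1) -> return 4  (same call as traced above)
-> return 10

Final answer: 10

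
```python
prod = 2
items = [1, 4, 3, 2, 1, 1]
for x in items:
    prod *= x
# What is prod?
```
Trace:
  prod=2
  prod=2, x=1
  prod=8, x=4
  prod=24, x=3
  prod=48, x=2
  prod=48, x=1
  prod=48, x=1

Final answer: 48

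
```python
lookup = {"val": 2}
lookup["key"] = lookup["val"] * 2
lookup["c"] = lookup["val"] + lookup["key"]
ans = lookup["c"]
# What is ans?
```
Trace:
  lookup={'val': 2}
  lookup={'val': 2, 'key': 4}
  lookup={'val': 2, 'key': 4, 'c': 6}
  lookup={'val': 2, 'key': 4, 'c': 6}, ans=6

Final answer: 6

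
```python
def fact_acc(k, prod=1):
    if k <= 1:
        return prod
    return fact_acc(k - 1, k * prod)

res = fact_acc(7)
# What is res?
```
Call trace:
fact_acc(k=7, prod=1)
  fact_acc(k=6, prod=7)
    fact_acc(k=5, prod=42)
      fact_acc(k=4, prod=210)
        fact_acc(k=3, prod=840)
          fact_acc(k=2, prod=2520)
            fact_acc(k=1, prod=5040)
            -> return 5040
          -> return 5040
        -> return 5040
      -> return 5040
    -> return 5040
  -> return 5040
-> return 5040

Final answer: 5040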